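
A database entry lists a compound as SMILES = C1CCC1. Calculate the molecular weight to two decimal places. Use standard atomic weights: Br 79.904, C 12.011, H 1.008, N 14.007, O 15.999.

56.11 g/mol

First, the molecular formula is C4H8 (counting implicit H from valence).
  C: 4 × 12.011 = 48.044
  H: 8 × 1.008 = 8.064
Sum: 4×12.011 + 8×1.008 = 56.108 → 56.11 g/mol.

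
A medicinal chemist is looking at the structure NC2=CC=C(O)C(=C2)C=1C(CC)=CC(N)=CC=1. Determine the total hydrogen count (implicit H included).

Walk through each heavy atom and fill implicit hydrogens from standard valence (C 4, N 3, O 2, S 2, halogen 1):
  atom 1: N, bond orders sum to 1 (valence 3) → 2 H
  atom 2: C, bond orders sum to 4 (valence 4) → 0 H
  atom 3: C, bond orders sum to 3 (valence 4) → 1 H
  atom 4: C, bond orders sum to 3 (valence 4) → 1 H
  atom 5: C, bond orders sum to 4 (valence 4) → 0 H
  atom 6: O, bond orders sum to 1 (valence 2) → 1 H
  atom 7: C, bond orders sum to 4 (valence 4) → 0 H
  atom 8: C, bond orders sum to 3 (valence 4) → 1 H
  atom 9: C, bond orders sum to 4 (valence 4) → 0 H
  atom 10: C, bond orders sum to 4 (valence 4) → 0 H
  atom 11: C, bond orders sum to 2 (valence 4) → 2 H
  atom 12: C, bond orders sum to 1 (valence 4) → 3 H
  atom 13: C, bond orders sum to 3 (valence 4) → 1 H
  atom 14: C, bond orders sum to 4 (valence 4) → 0 H
  atom 15: N, bond orders sum to 1 (valence 3) → 2 H
  atom 16: C, bond orders sum to 3 (valence 4) → 1 H
  atom 17: C, bond orders sum to 3 (valence 4) → 1 H
Total hydrogens: 16.

16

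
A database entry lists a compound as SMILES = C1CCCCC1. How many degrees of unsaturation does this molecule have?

1

Degree of unsaturation = (number of rings) + (number of π bonds).
Ring closures in the SMILES: 1.
π bonds: none → 0 DoU from unsaturation.
Total DoU = 1 + 0 = 1.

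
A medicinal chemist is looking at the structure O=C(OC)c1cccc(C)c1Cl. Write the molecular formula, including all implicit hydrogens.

Walk through each heavy atom and fill implicit hydrogens from standard valence (C 4, N 3, O 2, S 2, halogen 1); for lowercase aromatic atoms, an aromatic c carries 1 H when it has two neighbours and 0 H with three, and aromatic n carries 0 H:
  atom 1: O, bond orders sum to 2 (valence 2) → 0 H
  atom 2: C, bond orders sum to 4 (valence 4) → 0 H
  atom 3: O, bond orders sum to 2 (valence 2) → 0 H
  atom 4: C, bond orders sum to 1 (valence 4) → 3 H
  atom 5: aromatic c, 3 neighbours → 0 H
  atom 6: aromatic c, 2 neighbours → 1 H
  atom 7: aromatic c, 2 neighbours → 1 H
  atom 8: aromatic c, 2 neighbours → 1 H
  atom 9: aromatic c, 3 neighbours → 0 H
  atom 10: C, bond orders sum to 1 (valence 4) → 3 H
  atom 11: aromatic c, 3 neighbours → 0 H
  atom 12: Cl (halogen, monovalent) → 0 H
Totals → C:9, H:9, Cl:1, O:2.

C9H9ClO2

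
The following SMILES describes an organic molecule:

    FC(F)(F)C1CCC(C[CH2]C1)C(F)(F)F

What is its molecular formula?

C9H12F6

Walk through each heavy atom and fill implicit hydrogens from standard valence (C 4, N 3, O 2, S 2, halogen 1):
  atom 1: F (halogen, monovalent) → 0 H
  atom 2: C, bond orders sum to 4 (valence 4) → 0 H
  atom 3: F (halogen, monovalent) → 0 H
  atom 4: F (halogen, monovalent) → 0 H
  atom 5: C, bond orders sum to 3 (valence 4) → 1 H
  atom 6: C, bond orders sum to 2 (valence 4) → 2 H
  atom 7: C, bond orders sum to 2 (valence 4) → 2 H
  atom 8: C, bond orders sum to 3 (valence 4) → 1 H
  atom 9: C, bond orders sum to 2 (valence 4) → 2 H
  atom 10: C with explicit H count 2
  atom 11: C, bond orders sum to 2 (valence 4) → 2 H
  atom 12: C, bond orders sum to 4 (valence 4) → 0 H
  atom 13: F (halogen, monovalent) → 0 H
  atom 14: F (halogen, monovalent) → 0 H
  atom 15: F (halogen, monovalent) → 0 H
Totals → C:9, H:12, F:6.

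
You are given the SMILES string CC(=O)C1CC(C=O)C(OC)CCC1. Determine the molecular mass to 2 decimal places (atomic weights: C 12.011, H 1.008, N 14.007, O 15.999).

First, the molecular formula is C11H18O3 (counting implicit H from valence).
  C: 11 × 12.011 = 132.121
  H: 18 × 1.008 = 18.144
  O: 3 × 15.999 = 47.997
Sum: 11×12.011 + 18×1.008 + 3×15.999 = 198.262 → 198.26 g/mol.

198.26 g/mol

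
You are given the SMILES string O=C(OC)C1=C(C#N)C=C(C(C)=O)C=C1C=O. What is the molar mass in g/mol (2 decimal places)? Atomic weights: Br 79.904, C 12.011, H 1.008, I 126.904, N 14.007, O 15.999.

First, the molecular formula is C12H9NO4 (counting implicit H from valence).
  C: 12 × 12.011 = 144.132
  H: 9 × 1.008 = 9.072
  N: 1 × 14.007 = 14.007
  O: 4 × 15.999 = 63.996
Sum: 12×12.011 + 9×1.008 + 1×14.007 + 4×15.999 = 231.207 → 231.21 g/mol.

231.21 g/mol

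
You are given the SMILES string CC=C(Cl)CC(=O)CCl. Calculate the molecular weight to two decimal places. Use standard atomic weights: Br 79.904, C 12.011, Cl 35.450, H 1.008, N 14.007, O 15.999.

167.03 g/mol

First, the molecular formula is C6H8Cl2O (counting implicit H from valence).
  C: 6 × 12.011 = 72.066
  Cl: 2 × 35.450 = 70.900
  H: 8 × 1.008 = 8.064
  O: 1 × 15.999 = 15.999
Sum: 6×12.011 + 2×35.450 + 8×1.008 + 1×15.999 = 167.029 → 167.03 g/mol.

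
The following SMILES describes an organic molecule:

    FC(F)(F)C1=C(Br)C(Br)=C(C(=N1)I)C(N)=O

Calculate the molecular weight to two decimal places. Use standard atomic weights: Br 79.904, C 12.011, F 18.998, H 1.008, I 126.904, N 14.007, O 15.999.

473.81 g/mol

First, the molecular formula is C7H2Br2F3IN2O (counting implicit H from valence).
  Br: 2 × 79.904 = 159.808
  C: 7 × 12.011 = 84.077
  F: 3 × 18.998 = 56.994
  H: 2 × 1.008 = 2.016
  I: 1 × 126.904 = 126.904
  N: 2 × 14.007 = 28.014
  O: 1 × 15.999 = 15.999
Sum: 2×79.904 + 7×12.011 + 3×18.998 + 2×1.008 + 1×126.904 + 2×14.007 + 1×15.999 = 473.812 → 473.81 g/mol.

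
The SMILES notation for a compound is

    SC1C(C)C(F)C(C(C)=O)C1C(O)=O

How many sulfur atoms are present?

1

Scan the SMILES for S atoms (remember two-letter symbols like Cl and Br are single atoms).
Sulfur count: 1.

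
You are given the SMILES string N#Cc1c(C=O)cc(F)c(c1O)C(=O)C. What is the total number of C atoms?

Count every carbon token in the SMILES (each C, including those in ring-closure positions and inside branches).
Carbon count: 10.

10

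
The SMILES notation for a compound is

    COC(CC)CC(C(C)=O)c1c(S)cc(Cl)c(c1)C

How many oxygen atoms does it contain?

2

Scan the SMILES for O atoms (remember two-letter symbols like Cl and Br are single atoms).
Oxygen count: 2.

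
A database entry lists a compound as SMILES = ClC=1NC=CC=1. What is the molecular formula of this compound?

Walk through each heavy atom and fill implicit hydrogens from standard valence (C 4, N 3, O 2, S 2, halogen 1):
  atom 1: Cl (halogen, monovalent) → 0 H
  atom 2: C, bond orders sum to 4 (valence 4) → 0 H
  atom 3: N, bond orders sum to 2 (valence 3) → 1 H
  atom 4: C, bond orders sum to 3 (valence 4) → 1 H
  atom 5: C, bond orders sum to 3 (valence 4) → 1 H
  atom 6: C, bond orders sum to 3 (valence 4) → 1 H
Totals → C:4, H:4, Cl:1, N:1.
In Hill order: C4H4ClN.

C4H4ClN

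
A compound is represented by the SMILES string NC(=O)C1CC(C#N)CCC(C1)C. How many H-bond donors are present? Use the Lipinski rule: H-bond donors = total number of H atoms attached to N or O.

Donors: find every N or O and count the H atoms it carries.
  atom 1 (N): bond orders sum to 1 → 2 H
  atom 3 (O): bond orders sum to 2 → 0 H
  atom 8 (N): bond orders sum to 3 → 0 H
Lipinski HBD = 2.

2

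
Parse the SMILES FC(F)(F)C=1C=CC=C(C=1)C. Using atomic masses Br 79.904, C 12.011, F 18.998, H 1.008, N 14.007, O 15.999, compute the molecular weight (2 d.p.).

First, the molecular formula is C8H7F3 (counting implicit H from valence).
  C: 8 × 12.011 = 96.088
  F: 3 × 18.998 = 56.994
  H: 7 × 1.008 = 7.056
Sum: 8×12.011 + 3×18.998 + 7×1.008 = 160.138 → 160.14 g/mol.

160.14 g/mol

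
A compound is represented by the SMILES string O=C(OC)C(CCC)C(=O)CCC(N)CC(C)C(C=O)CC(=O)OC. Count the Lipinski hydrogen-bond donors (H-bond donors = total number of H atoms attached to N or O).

2

Donors: find every N or O and count the H atoms it carries.
  atom 1 (O): bond orders sum to 2 → 0 H
  atom 3 (O): bond orders sum to 2 → 0 H
  atom 10 (O): bond orders sum to 2 → 0 H
  atom 14 (N): bond orders sum to 1 → 2 H
  atom 20 (O): bond orders sum to 2 → 0 H
  atom 23 (O): bond orders sum to 2 → 0 H
  atom 24 (O): bond orders sum to 2 → 0 H
Lipinski HBD = 2.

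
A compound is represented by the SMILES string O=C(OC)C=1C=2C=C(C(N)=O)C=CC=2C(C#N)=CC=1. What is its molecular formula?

C14H10N2O3

Walk through each heavy atom and fill implicit hydrogens from standard valence (C 4, N 3, O 2, S 2, halogen 1):
  atom 1: O, bond orders sum to 2 (valence 2) → 0 H
  atom 2: C, bond orders sum to 4 (valence 4) → 0 H
  atom 3: O, bond orders sum to 2 (valence 2) → 0 H
  atom 4: C, bond orders sum to 1 (valence 4) → 3 H
  atom 5: C, bond orders sum to 4 (valence 4) → 0 H
  atom 6: C, bond orders sum to 4 (valence 4) → 0 H
  atom 7: C, bond orders sum to 3 (valence 4) → 1 H
  atom 8: C, bond orders sum to 4 (valence 4) → 0 H
  atom 9: C, bond orders sum to 4 (valence 4) → 0 H
  atom 10: N, bond orders sum to 1 (valence 3) → 2 H
  atom 11: O, bond orders sum to 2 (valence 2) → 0 H
  atom 12: C, bond orders sum to 3 (valence 4) → 1 H
  atom 13: C, bond orders sum to 3 (valence 4) → 1 H
  atom 14: C, bond orders sum to 4 (valence 4) → 0 H
  atom 15: C, bond orders sum to 4 (valence 4) → 0 H
  atom 16: C, bond orders sum to 4 (valence 4) → 0 H
  atom 17: N, bond orders sum to 3 (valence 3) → 0 H
  atom 18: C, bond orders sum to 3 (valence 4) → 1 H
  atom 19: C, bond orders sum to 3 (valence 4) → 1 H
Totals → C:14, H:10, N:2, O:3.
In Hill order: C14H10N2O3.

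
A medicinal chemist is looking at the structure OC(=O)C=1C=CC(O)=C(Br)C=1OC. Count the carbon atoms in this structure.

8

Count every carbon token in the SMILES (each C, including those in ring-closure positions and inside branches).
Carbon count: 8.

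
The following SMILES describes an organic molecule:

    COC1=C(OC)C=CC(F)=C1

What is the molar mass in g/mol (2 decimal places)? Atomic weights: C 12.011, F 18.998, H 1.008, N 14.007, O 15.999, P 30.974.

First, the molecular formula is C8H9FO2 (counting implicit H from valence).
  C: 8 × 12.011 = 96.088
  F: 1 × 18.998 = 18.998
  H: 9 × 1.008 = 9.072
  O: 2 × 15.999 = 31.998
Sum: 8×12.011 + 1×18.998 + 9×1.008 + 2×15.999 = 156.156 → 156.16 g/mol.

156.16 g/mol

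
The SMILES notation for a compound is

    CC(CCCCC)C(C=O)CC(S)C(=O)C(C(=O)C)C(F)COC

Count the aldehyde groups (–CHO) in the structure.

1

The aldehyde motif appears at heavy-atom position 9 in the SMILES.
Other groups present: 1 ether, 2 ketone, 1 thiol.
Aldehyde count: 1.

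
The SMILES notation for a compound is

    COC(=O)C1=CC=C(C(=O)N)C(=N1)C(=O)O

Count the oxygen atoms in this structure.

5

Scan the SMILES for O atoms (remember two-letter symbols like Cl and Br are single atoms).
Oxygen count: 5.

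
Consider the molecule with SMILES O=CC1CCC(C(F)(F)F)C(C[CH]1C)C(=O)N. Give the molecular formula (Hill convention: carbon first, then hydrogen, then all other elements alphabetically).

C11H16F3NO2

Walk through each heavy atom and fill implicit hydrogens from standard valence (C 4, N 3, O 2, S 2, halogen 1):
  atom 1: O, bond orders sum to 2 (valence 2) → 0 H
  atom 2: C, bond orders sum to 3 (valence 4) → 1 H
  atom 3: C, bond orders sum to 3 (valence 4) → 1 H
  atom 4: C, bond orders sum to 2 (valence 4) → 2 H
  atom 5: C, bond orders sum to 2 (valence 4) → 2 H
  atom 6: C, bond orders sum to 3 (valence 4) → 1 H
  atom 7: C, bond orders sum to 4 (valence 4) → 0 H
  atom 8: F (halogen, monovalent) → 0 H
  atom 9: F (halogen, monovalent) → 0 H
  atom 10: F (halogen, monovalent) → 0 H
  atom 11: C, bond orders sum to 3 (valence 4) → 1 H
  atom 12: C, bond orders sum to 2 (valence 4) → 2 H
  atom 13: C with explicit H count 1
  atom 14: C, bond orders sum to 1 (valence 4) → 3 H
  atom 15: C, bond orders sum to 4 (valence 4) → 0 H
  atom 16: O, bond orders sum to 2 (valence 2) → 0 H
  atom 17: N, bond orders sum to 1 (valence 3) → 2 H
Totals → C:11, H:16, F:3, N:1, O:2.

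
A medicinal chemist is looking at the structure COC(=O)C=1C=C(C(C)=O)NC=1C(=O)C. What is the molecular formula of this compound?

C10H11NO4

Walk through each heavy atom and fill implicit hydrogens from standard valence (C 4, N 3, O 2, S 2, halogen 1):
  atom 1: C, bond orders sum to 1 (valence 4) → 3 H
  atom 2: O, bond orders sum to 2 (valence 2) → 0 H
  atom 3: C, bond orders sum to 4 (valence 4) → 0 H
  atom 4: O, bond orders sum to 2 (valence 2) → 0 H
  atom 5: C, bond orders sum to 4 (valence 4) → 0 H
  atom 6: C, bond orders sum to 3 (valence 4) → 1 H
  atom 7: C, bond orders sum to 4 (valence 4) → 0 H
  atom 8: C, bond orders sum to 4 (valence 4) → 0 H
  atom 9: C, bond orders sum to 1 (valence 4) → 3 H
  atom 10: O, bond orders sum to 2 (valence 2) → 0 H
  atom 11: N, bond orders sum to 2 (valence 3) → 1 H
  atom 12: C, bond orders sum to 4 (valence 4) → 0 H
  atom 13: C, bond orders sum to 4 (valence 4) → 0 H
  atom 14: O, bond orders sum to 2 (valence 2) → 0 H
  atom 15: C, bond orders sum to 1 (valence 4) → 3 H
Totals → C:10, H:11, N:1, O:4.
In Hill order: C10H11NO4.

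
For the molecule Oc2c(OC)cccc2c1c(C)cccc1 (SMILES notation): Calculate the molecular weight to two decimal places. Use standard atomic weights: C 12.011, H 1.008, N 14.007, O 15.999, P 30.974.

First, the molecular formula is C14H14O2 (counting implicit H from valence).
  C: 14 × 12.011 = 168.154
  H: 14 × 1.008 = 14.112
  O: 2 × 15.999 = 31.998
Sum: 14×12.011 + 14×1.008 + 2×15.999 = 214.264 → 214.26 g/mol.

214.26 g/mol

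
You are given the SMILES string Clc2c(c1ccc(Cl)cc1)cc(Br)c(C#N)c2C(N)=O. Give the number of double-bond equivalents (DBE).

Molecular formula: C14H7BrCl2N2O.
DoU = (2C + 2 + N − H − X) / 2, where X is the halogen count and O/S are ignored.
    = (2·14 + 2 + 2 − 7 − 3) / 2 = 22 / 2 = 11.

11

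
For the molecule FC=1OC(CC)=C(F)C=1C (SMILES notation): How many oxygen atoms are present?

1

Scan the SMILES for O atoms (remember two-letter symbols like Cl and Br are single atoms).
Oxygen count: 1.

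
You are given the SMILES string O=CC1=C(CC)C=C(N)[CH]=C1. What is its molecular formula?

C9H11NO

Walk through each heavy atom and fill implicit hydrogens from standard valence (C 4, N 3, O 2, S 2, halogen 1):
  atom 1: O, bond orders sum to 2 (valence 2) → 0 H
  atom 2: C, bond orders sum to 3 (valence 4) → 1 H
  atom 3: C, bond orders sum to 4 (valence 4) → 0 H
  atom 4: C, bond orders sum to 4 (valence 4) → 0 H
  atom 5: C, bond orders sum to 2 (valence 4) → 2 H
  atom 6: C, bond orders sum to 1 (valence 4) → 3 H
  atom 7: C, bond orders sum to 3 (valence 4) → 1 H
  atom 8: C, bond orders sum to 4 (valence 4) → 0 H
  atom 9: N, bond orders sum to 1 (valence 3) → 2 H
  atom 10: C with explicit H count 1
  atom 11: C, bond orders sum to 3 (valence 4) → 1 H
Totals → C:9, H:11, N:1, O:1.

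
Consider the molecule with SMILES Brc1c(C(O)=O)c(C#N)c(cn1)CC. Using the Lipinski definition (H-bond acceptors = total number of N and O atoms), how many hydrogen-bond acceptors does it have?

4

N atoms: 2; O atoms: 2.
Lipinski HBA = 2 + 2 = 4.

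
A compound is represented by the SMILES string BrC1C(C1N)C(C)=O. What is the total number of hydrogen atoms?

Walk through each heavy atom and fill implicit hydrogens from standard valence (C 4, N 3, O 2, S 2, halogen 1):
  atom 1: Br (halogen, monovalent) → 0 H
  atom 2: C, bond orders sum to 3 (valence 4) → 1 H
  atom 3: C, bond orders sum to 3 (valence 4) → 1 H
  atom 4: C, bond orders sum to 3 (valence 4) → 1 H
  atom 5: N, bond orders sum to 1 (valence 3) → 2 H
  atom 6: C, bond orders sum to 4 (valence 4) → 0 H
  atom 7: C, bond orders sum to 1 (valence 4) → 3 H
  atom 8: O, bond orders sum to 2 (valence 2) → 0 H
Total hydrogens: 8.

8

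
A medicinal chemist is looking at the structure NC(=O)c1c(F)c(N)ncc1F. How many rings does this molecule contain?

1

In SMILES, each pair of matching ring-closure digits denotes one ring-closing bond; the number of such bonds equals the number of independent rings.
Ring-closure bonds here: 1.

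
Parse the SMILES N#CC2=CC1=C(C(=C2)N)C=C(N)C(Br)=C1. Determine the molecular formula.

C11H8BrN3

Walk through each heavy atom and fill implicit hydrogens from standard valence (C 4, N 3, O 2, S 2, halogen 1):
  atom 1: N, bond orders sum to 3 (valence 3) → 0 H
  atom 2: C, bond orders sum to 4 (valence 4) → 0 H
  atom 3: C, bond orders sum to 4 (valence 4) → 0 H
  atom 4: C, bond orders sum to 3 (valence 4) → 1 H
  atom 5: C, bond orders sum to 4 (valence 4) → 0 H
  atom 6: C, bond orders sum to 4 (valence 4) → 0 H
  atom 7: C, bond orders sum to 4 (valence 4) → 0 H
  atom 8: C, bond orders sum to 3 (valence 4) → 1 H
  atom 9: N, bond orders sum to 1 (valence 3) → 2 H
  atom 10: C, bond orders sum to 3 (valence 4) → 1 H
  atom 11: C, bond orders sum to 4 (valence 4) → 0 H
  atom 12: N, bond orders sum to 1 (valence 3) → 2 H
  atom 13: C, bond orders sum to 4 (valence 4) → 0 H
  atom 14: Br (halogen, monovalent) → 0 H
  atom 15: C, bond orders sum to 3 (valence 4) → 1 H
Totals → C:11, H:8, Br:1, N:3.
In Hill order: C11H8BrN3.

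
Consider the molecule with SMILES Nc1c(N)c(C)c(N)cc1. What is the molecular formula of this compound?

C7H11N3

Walk through each heavy atom and fill implicit hydrogens from standard valence (C 4, N 3, O 2, S 2, halogen 1); for lowercase aromatic atoms, an aromatic c carries 1 H when it has two neighbours and 0 H with three, and aromatic n carries 0 H:
  atom 1: N, bond orders sum to 1 (valence 3) → 2 H
  atom 2: aromatic c, 3 neighbours → 0 H
  atom 3: aromatic c, 3 neighbours → 0 H
  atom 4: N, bond orders sum to 1 (valence 3) → 2 H
  atom 5: aromatic c, 3 neighbours → 0 H
  atom 6: C, bond orders sum to 1 (valence 4) → 3 H
  atom 7: aromatic c, 3 neighbours → 0 H
  atom 8: N, bond orders sum to 1 (valence 3) → 2 H
  atom 9: aromatic c, 2 neighbours → 1 H
  atom 10: aromatic c, 2 neighbours → 1 H
Totals → C:7, H:11, N:3.
In Hill order: C7H11N3.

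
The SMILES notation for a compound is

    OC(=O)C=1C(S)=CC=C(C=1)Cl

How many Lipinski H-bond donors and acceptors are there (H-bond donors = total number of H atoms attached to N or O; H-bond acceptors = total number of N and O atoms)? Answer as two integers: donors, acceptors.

1, 2

Donors: find every N or O and count the H atoms it carries.
  atom 1 (O): bond orders sum to 1 → 1 H
  atom 3 (O): bond orders sum to 2 → 0 H
Lipinski HBD = 1.
Acceptors: N atoms = 0, O atoms = 2 → HBA = 2.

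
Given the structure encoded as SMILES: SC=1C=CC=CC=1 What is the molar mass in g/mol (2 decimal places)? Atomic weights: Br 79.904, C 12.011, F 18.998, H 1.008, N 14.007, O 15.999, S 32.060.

110.17 g/mol

First, the molecular formula is C6H6S (counting implicit H from valence).
  C: 6 × 12.011 = 72.066
  H: 6 × 1.008 = 6.048
  S: 1 × 32.060 = 32.060
Sum: 6×12.011 + 6×1.008 + 1×32.060 = 110.174 → 110.17 g/mol.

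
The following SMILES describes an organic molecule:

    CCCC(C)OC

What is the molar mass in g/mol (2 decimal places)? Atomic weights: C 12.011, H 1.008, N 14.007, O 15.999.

First, the molecular formula is C6H14O (counting implicit H from valence).
  C: 6 × 12.011 = 72.066
  H: 14 × 1.008 = 14.112
  O: 1 × 15.999 = 15.999
Sum: 6×12.011 + 14×1.008 + 1×15.999 = 102.177 → 102.18 g/mol.

102.18 g/mol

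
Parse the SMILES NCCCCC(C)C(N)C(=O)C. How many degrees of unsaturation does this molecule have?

1

Molecular formula: C9H20N2O.
DoU = (2C + 2 + N − H − X) / 2, where X is the halogen count and O/S are ignored.
    = (2·9 + 2 + 2 − 20 − 0) / 2 = 2 / 2 = 1.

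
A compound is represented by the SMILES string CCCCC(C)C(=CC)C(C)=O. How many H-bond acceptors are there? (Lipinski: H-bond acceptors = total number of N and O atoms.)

N atoms: 0; O atoms: 1.
Lipinski HBA = 0 + 1 = 1.

1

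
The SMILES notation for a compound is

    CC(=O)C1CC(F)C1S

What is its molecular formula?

Walk through each heavy atom and fill implicit hydrogens from standard valence (C 4, N 3, O 2, S 2, halogen 1):
  atom 1: C, bond orders sum to 1 (valence 4) → 3 H
  atom 2: C, bond orders sum to 4 (valence 4) → 0 H
  atom 3: O, bond orders sum to 2 (valence 2) → 0 H
  atom 4: C, bond orders sum to 3 (valence 4) → 1 H
  atom 5: C, bond orders sum to 2 (valence 4) → 2 H
  atom 6: C, bond orders sum to 3 (valence 4) → 1 H
  atom 7: F (halogen, monovalent) → 0 H
  atom 8: C, bond orders sum to 3 (valence 4) → 1 H
  atom 9: S, bond orders sum to 1 (valence 2) → 1 H
Totals → C:6, H:9, F:1, O:1, S:1.
In Hill order: C6H9FOS.

C6H9FOS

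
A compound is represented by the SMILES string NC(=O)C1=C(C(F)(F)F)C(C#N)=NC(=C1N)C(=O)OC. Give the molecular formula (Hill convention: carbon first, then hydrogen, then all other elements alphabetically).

Walk through each heavy atom and fill implicit hydrogens from standard valence (C 4, N 3, O 2, S 2, halogen 1):
  atom 1: N, bond orders sum to 1 (valence 3) → 2 H
  atom 2: C, bond orders sum to 4 (valence 4) → 0 H
  atom 3: O, bond orders sum to 2 (valence 2) → 0 H
  atom 4: C, bond orders sum to 4 (valence 4) → 0 H
  atom 5: C, bond orders sum to 4 (valence 4) → 0 H
  atom 6: C, bond orders sum to 4 (valence 4) → 0 H
  atom 7: F (halogen, monovalent) → 0 H
  atom 8: F (halogen, monovalent) → 0 H
  atom 9: F (halogen, monovalent) → 0 H
  atom 10: C, bond orders sum to 4 (valence 4) → 0 H
  atom 11: C, bond orders sum to 4 (valence 4) → 0 H
  atom 12: N, bond orders sum to 3 (valence 3) → 0 H
  atom 13: N, bond orders sum to 3 (valence 3) → 0 H
  atom 14: C, bond orders sum to 4 (valence 4) → 0 H
  atom 15: C, bond orders sum to 4 (valence 4) → 0 H
  atom 16: N, bond orders sum to 1 (valence 3) → 2 H
  atom 17: C, bond orders sum to 4 (valence 4) → 0 H
  atom 18: O, bond orders sum to 2 (valence 2) → 0 H
  atom 19: O, bond orders sum to 2 (valence 2) → 0 H
  atom 20: C, bond orders sum to 1 (valence 4) → 3 H
Totals → C:10, H:7, F:3, N:4, O:3.

C10H7F3N4O3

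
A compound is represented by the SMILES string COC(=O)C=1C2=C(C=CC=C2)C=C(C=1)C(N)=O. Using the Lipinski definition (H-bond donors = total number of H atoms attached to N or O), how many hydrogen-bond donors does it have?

Donors: find every N or O and count the H atoms it carries.
  atom 2 (O): bond orders sum to 2 → 0 H
  atom 4 (O): bond orders sum to 2 → 0 H
  atom 16 (N): bond orders sum to 1 → 2 H
  atom 17 (O): bond orders sum to 2 → 0 H
Lipinski HBD = 2.

2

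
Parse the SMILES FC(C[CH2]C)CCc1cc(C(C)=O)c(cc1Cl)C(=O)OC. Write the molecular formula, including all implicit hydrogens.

Walk through each heavy atom and fill implicit hydrogens from standard valence (C 4, N 3, O 2, S 2, halogen 1); for lowercase aromatic atoms, an aromatic c carries 1 H when it has two neighbours and 0 H with three, and aromatic n carries 0 H:
  atom 1: F (halogen, monovalent) → 0 H
  atom 2: C, bond orders sum to 3 (valence 4) → 1 H
  atom 3: C, bond orders sum to 2 (valence 4) → 2 H
  atom 4: C with explicit H count 2
  atom 5: C, bond orders sum to 1 (valence 4) → 3 H
  atom 6: C, bond orders sum to 2 (valence 4) → 2 H
  atom 7: C, bond orders sum to 2 (valence 4) → 2 H
  atom 8: aromatic c, 3 neighbours → 0 H
  atom 9: aromatic c, 2 neighbours → 1 H
  atom 10: aromatic c, 3 neighbours → 0 H
  atom 11: C, bond orders sum to 4 (valence 4) → 0 H
  atom 12: C, bond orders sum to 1 (valence 4) → 3 H
  atom 13: O, bond orders sum to 2 (valence 2) → 0 H
  atom 14: aromatic c, 3 neighbours → 0 H
  atom 15: aromatic c, 2 neighbours → 1 H
  atom 16: aromatic c, 3 neighbours → 0 H
  atom 17: Cl (halogen, monovalent) → 0 H
  atom 18: C, bond orders sum to 4 (valence 4) → 0 H
  atom 19: O, bond orders sum to 2 (valence 2) → 0 H
  atom 20: O, bond orders sum to 2 (valence 2) → 0 H
  atom 21: C, bond orders sum to 1 (valence 4) → 3 H
Totals → C:16, H:20, Cl:1, F:1, O:3.

C16H20ClFO3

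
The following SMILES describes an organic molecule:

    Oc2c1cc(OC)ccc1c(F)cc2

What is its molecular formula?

C11H9FO2

Walk through each heavy atom and fill implicit hydrogens from standard valence (C 4, N 3, O 2, S 2, halogen 1); for lowercase aromatic atoms, an aromatic c carries 1 H when it has two neighbours and 0 H with three, and aromatic n carries 0 H:
  atom 1: O, bond orders sum to 1 (valence 2) → 1 H
  atom 2: aromatic c, 3 neighbours → 0 H
  atom 3: aromatic c, 3 neighbours → 0 H
  atom 4: aromatic c, 2 neighbours → 1 H
  atom 5: aromatic c, 3 neighbours → 0 H
  atom 6: O, bond orders sum to 2 (valence 2) → 0 H
  atom 7: C, bond orders sum to 1 (valence 4) → 3 H
  atom 8: aromatic c, 2 neighbours → 1 H
  atom 9: aromatic c, 2 neighbours → 1 H
  atom 10: aromatic c, 3 neighbours → 0 H
  atom 11: aromatic c, 3 neighbours → 0 H
  atom 12: F (halogen, monovalent) → 0 H
  atom 13: aromatic c, 2 neighbours → 1 H
  atom 14: aromatic c, 2 neighbours → 1 H
Totals → C:11, H:9, F:1, O:2.
In Hill order: C11H9FO2.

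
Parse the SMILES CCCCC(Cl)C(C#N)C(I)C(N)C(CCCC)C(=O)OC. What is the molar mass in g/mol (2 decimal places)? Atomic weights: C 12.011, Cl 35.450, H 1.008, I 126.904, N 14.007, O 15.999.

First, the molecular formula is C16H28ClIN2O2 (counting implicit H from valence).
  C: 16 × 12.011 = 192.176
  Cl: 1 × 35.450 = 35.450
  H: 28 × 1.008 = 28.224
  I: 1 × 126.904 = 126.904
  N: 2 × 14.007 = 28.014
  O: 2 × 15.999 = 31.998
Sum: 16×12.011 + 1×35.450 + 28×1.008 + 1×126.904 + 2×14.007 + 2×15.999 = 442.766 → 442.77 g/mol.

442.77 g/mol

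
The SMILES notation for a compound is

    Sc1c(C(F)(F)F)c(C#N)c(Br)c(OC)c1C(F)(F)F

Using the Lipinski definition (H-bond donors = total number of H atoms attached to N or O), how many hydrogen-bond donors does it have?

Donors: find every N or O and count the H atoms it carries.
  atom 10 (N): bond orders sum to 3 → 0 H
  atom 14 (O): bond orders sum to 2 → 0 H
Lipinski HBD = 0.

0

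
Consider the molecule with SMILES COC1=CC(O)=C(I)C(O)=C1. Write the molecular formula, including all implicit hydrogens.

Walk through each heavy atom and fill implicit hydrogens from standard valence (C 4, N 3, O 2, S 2, halogen 1):
  atom 1: C, bond orders sum to 1 (valence 4) → 3 H
  atom 2: O, bond orders sum to 2 (valence 2) → 0 H
  atom 3: C, bond orders sum to 4 (valence 4) → 0 H
  atom 4: C, bond orders sum to 3 (valence 4) → 1 H
  atom 5: C, bond orders sum to 4 (valence 4) → 0 H
  atom 6: O, bond orders sum to 1 (valence 2) → 1 H
  atom 7: C, bond orders sum to 4 (valence 4) → 0 H
  atom 8: I (halogen, monovalent) → 0 H
  atom 9: C, bond orders sum to 4 (valence 4) → 0 H
  atom 10: O, bond orders sum to 1 (valence 2) → 1 H
  atom 11: C, bond orders sum to 3 (valence 4) → 1 H
Totals → C:7, H:7, I:1, O:3.
In Hill order: C7H7IO3.

C7H7IO3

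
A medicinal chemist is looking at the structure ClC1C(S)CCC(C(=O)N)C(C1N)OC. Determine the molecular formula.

Walk through each heavy atom and fill implicit hydrogens from standard valence (C 4, N 3, O 2, S 2, halogen 1):
  atom 1: Cl (halogen, monovalent) → 0 H
  atom 2: C, bond orders sum to 3 (valence 4) → 1 H
  atom 3: C, bond orders sum to 3 (valence 4) → 1 H
  atom 4: S, bond orders sum to 1 (valence 2) → 1 H
  atom 5: C, bond orders sum to 2 (valence 4) → 2 H
  atom 6: C, bond orders sum to 2 (valence 4) → 2 H
  atom 7: C, bond orders sum to 3 (valence 4) → 1 H
  atom 8: C, bond orders sum to 4 (valence 4) → 0 H
  atom 9: O, bond orders sum to 2 (valence 2) → 0 H
  atom 10: N, bond orders sum to 1 (valence 3) → 2 H
  atom 11: C, bond orders sum to 3 (valence 4) → 1 H
  atom 12: C, bond orders sum to 3 (valence 4) → 1 H
  atom 13: N, bond orders sum to 1 (valence 3) → 2 H
  atom 14: O, bond orders sum to 2 (valence 2) → 0 H
  atom 15: C, bond orders sum to 1 (valence 4) → 3 H
Totals → C:9, H:17, Cl:1, N:2, O:2, S:1.
In Hill order: C9H17ClN2O2S.

C9H17ClN2O2S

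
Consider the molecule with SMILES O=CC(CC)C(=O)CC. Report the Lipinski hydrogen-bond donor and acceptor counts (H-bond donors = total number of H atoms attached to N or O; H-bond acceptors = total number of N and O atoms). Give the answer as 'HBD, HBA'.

0, 2

Donors: find every N or O and count the H atoms it carries.
  atom 1 (O): bond orders sum to 2 → 0 H
  atom 7 (O): bond orders sum to 2 → 0 H
Lipinski HBD = 0.
Acceptors: N atoms = 0, O atoms = 2 → HBA = 2.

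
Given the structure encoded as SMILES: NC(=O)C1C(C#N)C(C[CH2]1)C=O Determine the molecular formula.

Walk through each heavy atom and fill implicit hydrogens from standard valence (C 4, N 3, O 2, S 2, halogen 1):
  atom 1: N, bond orders sum to 1 (valence 3) → 2 H
  atom 2: C, bond orders sum to 4 (valence 4) → 0 H
  atom 3: O, bond orders sum to 2 (valence 2) → 0 H
  atom 4: C, bond orders sum to 3 (valence 4) → 1 H
  atom 5: C, bond orders sum to 3 (valence 4) → 1 H
  atom 6: C, bond orders sum to 4 (valence 4) → 0 H
  atom 7: N, bond orders sum to 3 (valence 3) → 0 H
  atom 8: C, bond orders sum to 3 (valence 4) → 1 H
  atom 9: C, bond orders sum to 2 (valence 4) → 2 H
  atom 10: C with explicit H count 2
  atom 11: C, bond orders sum to 3 (valence 4) → 1 H
  atom 12: O, bond orders sum to 2 (valence 2) → 0 H
Totals → C:8, H:10, N:2, O:2.

C8H10N2O2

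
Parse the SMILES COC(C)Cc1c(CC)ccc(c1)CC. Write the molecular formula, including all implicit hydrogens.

Walk through each heavy atom and fill implicit hydrogens from standard valence (C 4, N 3, O 2, S 2, halogen 1); for lowercase aromatic atoms, an aromatic c carries 1 H when it has two neighbours and 0 H with three, and aromatic n carries 0 H:
  atom 1: C, bond orders sum to 1 (valence 4) → 3 H
  atom 2: O, bond orders sum to 2 (valence 2) → 0 H
  atom 3: C, bond orders sum to 3 (valence 4) → 1 H
  atom 4: C, bond orders sum to 1 (valence 4) → 3 H
  atom 5: C, bond orders sum to 2 (valence 4) → 2 H
  atom 6: aromatic c, 3 neighbours → 0 H
  atom 7: aromatic c, 3 neighbours → 0 H
  atom 8: C, bond orders sum to 2 (valence 4) → 2 H
  atom 9: C, bond orders sum to 1 (valence 4) → 3 H
  atom 10: aromatic c, 2 neighbours → 1 H
  atom 11: aromatic c, 2 neighbours → 1 H
  atom 12: aromatic c, 3 neighbours → 0 H
  atom 13: aromatic c, 2 neighbours → 1 H
  atom 14: C, bond orders sum to 2 (valence 4) → 2 H
  atom 15: C, bond orders sum to 1 (valence 4) → 3 H
Totals → C:14, H:22, O:1.

C14H22O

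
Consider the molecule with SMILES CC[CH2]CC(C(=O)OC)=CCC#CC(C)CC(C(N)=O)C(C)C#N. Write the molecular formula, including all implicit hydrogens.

C19H28N2O3

Walk through each heavy atom and fill implicit hydrogens from standard valence (C 4, N 3, O 2, S 2, halogen 1):
  atom 1: C, bond orders sum to 1 (valence 4) → 3 H
  atom 2: C, bond orders sum to 2 (valence 4) → 2 H
  atom 3: C with explicit H count 2
  atom 4: C, bond orders sum to 2 (valence 4) → 2 H
  atom 5: C, bond orders sum to 4 (valence 4) → 0 H
  atom 6: C, bond orders sum to 4 (valence 4) → 0 H
  atom 7: O, bond orders sum to 2 (valence 2) → 0 H
  atom 8: O, bond orders sum to 2 (valence 2) → 0 H
  atom 9: C, bond orders sum to 1 (valence 4) → 3 H
  atom 10: C, bond orders sum to 3 (valence 4) → 1 H
  atom 11: C, bond orders sum to 2 (valence 4) → 2 H
  atom 12: C, bond orders sum to 4 (valence 4) → 0 H
  atom 13: C, bond orders sum to 4 (valence 4) → 0 H
  atom 14: C, bond orders sum to 3 (valence 4) → 1 H
  atom 15: C, bond orders sum to 1 (valence 4) → 3 H
  atom 16: C, bond orders sum to 2 (valence 4) → 2 H
  atom 17: C, bond orders sum to 3 (valence 4) → 1 H
  atom 18: C, bond orders sum to 4 (valence 4) → 0 H
  atom 19: N, bond orders sum to 1 (valence 3) → 2 H
  atom 20: O, bond orders sum to 2 (valence 2) → 0 H
  atom 21: C, bond orders sum to 3 (valence 4) → 1 H
  atom 22: C, bond orders sum to 1 (valence 4) → 3 H
  atom 23: C, bond orders sum to 4 (valence 4) → 0 H
  atom 24: N, bond orders sum to 3 (valence 3) → 0 H
Totals → C:19, H:28, N:2, O:3.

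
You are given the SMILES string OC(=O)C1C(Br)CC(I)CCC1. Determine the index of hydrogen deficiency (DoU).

Molecular formula: C8H12BrIO2.
DoU = (2C + 2 + N − H − X) / 2, where X is the halogen count and O/S are ignored.
    = (2·8 + 2 + 0 − 12 − 2) / 2 = 4 / 2 = 2.

2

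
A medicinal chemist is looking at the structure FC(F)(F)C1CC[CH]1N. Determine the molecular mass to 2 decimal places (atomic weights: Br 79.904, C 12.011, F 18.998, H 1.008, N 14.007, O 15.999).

139.12 g/mol

First, the molecular formula is C5H8F3N (counting implicit H from valence).
  C: 5 × 12.011 = 60.055
  F: 3 × 18.998 = 56.994
  H: 8 × 1.008 = 8.064
  N: 1 × 14.007 = 14.007
Sum: 5×12.011 + 3×18.998 + 8×1.008 + 1×14.007 = 139.120 → 139.12 g/mol.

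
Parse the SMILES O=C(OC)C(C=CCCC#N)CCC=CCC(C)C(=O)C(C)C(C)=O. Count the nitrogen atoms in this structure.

Scan the SMILES for N atoms (remember two-letter symbols like Cl and Br are single atoms).
Nitrogen count: 1.

1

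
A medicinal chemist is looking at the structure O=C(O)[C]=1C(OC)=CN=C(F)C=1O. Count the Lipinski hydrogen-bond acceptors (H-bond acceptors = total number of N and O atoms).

N atoms: 1; O atoms: 4.
Lipinski HBA = 1 + 4 = 5.

5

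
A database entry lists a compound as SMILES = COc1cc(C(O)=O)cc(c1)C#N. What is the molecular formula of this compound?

Walk through each heavy atom and fill implicit hydrogens from standard valence (C 4, N 3, O 2, S 2, halogen 1); for lowercase aromatic atoms, an aromatic c carries 1 H when it has two neighbours and 0 H with three, and aromatic n carries 0 H:
  atom 1: C, bond orders sum to 1 (valence 4) → 3 H
  atom 2: O, bond orders sum to 2 (valence 2) → 0 H
  atom 3: aromatic c, 3 neighbours → 0 H
  atom 4: aromatic c, 2 neighbours → 1 H
  atom 5: aromatic c, 3 neighbours → 0 H
  atom 6: C, bond orders sum to 4 (valence 4) → 0 H
  atom 7: O, bond orders sum to 1 (valence 2) → 1 H
  atom 8: O, bond orders sum to 2 (valence 2) → 0 H
  atom 9: aromatic c, 2 neighbours → 1 H
  atom 10: aromatic c, 3 neighbours → 0 H
  atom 11: aromatic c, 2 neighbours → 1 H
  atom 12: C, bond orders sum to 4 (valence 4) → 0 H
  atom 13: N, bond orders sum to 3 (valence 3) → 0 H
Totals → C:9, H:7, N:1, O:3.

C9H7NO3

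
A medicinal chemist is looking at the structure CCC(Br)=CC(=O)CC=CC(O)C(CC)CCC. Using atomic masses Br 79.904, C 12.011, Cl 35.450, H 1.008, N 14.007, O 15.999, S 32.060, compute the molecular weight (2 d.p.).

317.27 g/mol

First, the molecular formula is C15H25BrO2 (counting implicit H from valence).
  Br: 1 × 79.904 = 79.904
  C: 15 × 12.011 = 180.165
  H: 25 × 1.008 = 25.200
  O: 2 × 15.999 = 31.998
Sum: 1×79.904 + 15×12.011 + 25×1.008 + 2×15.999 = 317.267 → 317.27 g/mol.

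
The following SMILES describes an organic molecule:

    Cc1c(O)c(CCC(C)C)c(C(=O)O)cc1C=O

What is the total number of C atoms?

Count every carbon token in the SMILES (each C, including those in ring-closure positions and inside branches).
Carbon count: 14.

14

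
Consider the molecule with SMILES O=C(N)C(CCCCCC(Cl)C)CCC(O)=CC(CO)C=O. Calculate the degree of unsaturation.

Degree of unsaturation = (number of rings) + (number of π bonds).
Ring closures in the SMILES: 0.
π bonds: 3 double bonds (each 1 DoU) → 3 DoU from unsaturation.
Total DoU = 0 + 3 = 3.

3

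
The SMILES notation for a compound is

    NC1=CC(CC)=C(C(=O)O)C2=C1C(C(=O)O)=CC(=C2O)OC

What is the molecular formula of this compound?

C15H15NO6

Walk through each heavy atom and fill implicit hydrogens from standard valence (C 4, N 3, O 2, S 2, halogen 1):
  atom 1: N, bond orders sum to 1 (valence 3) → 2 H
  atom 2: C, bond orders sum to 4 (valence 4) → 0 H
  atom 3: C, bond orders sum to 3 (valence 4) → 1 H
  atom 4: C, bond orders sum to 4 (valence 4) → 0 H
  atom 5: C, bond orders sum to 2 (valence 4) → 2 H
  atom 6: C, bond orders sum to 1 (valence 4) → 3 H
  atom 7: C, bond orders sum to 4 (valence 4) → 0 H
  atom 8: C, bond orders sum to 4 (valence 4) → 0 H
  atom 9: O, bond orders sum to 2 (valence 2) → 0 H
  atom 10: O, bond orders sum to 1 (valence 2) → 1 H
  atom 11: C, bond orders sum to 4 (valence 4) → 0 H
  atom 12: C, bond orders sum to 4 (valence 4) → 0 H
  atom 13: C, bond orders sum to 4 (valence 4) → 0 H
  atom 14: C, bond orders sum to 4 (valence 4) → 0 H
  atom 15: O, bond orders sum to 2 (valence 2) → 0 H
  atom 16: O, bond orders sum to 1 (valence 2) → 1 H
  atom 17: C, bond orders sum to 3 (valence 4) → 1 H
  atom 18: C, bond orders sum to 4 (valence 4) → 0 H
  atom 19: C, bond orders sum to 4 (valence 4) → 0 H
  atom 20: O, bond orders sum to 1 (valence 2) → 1 H
  atom 21: O, bond orders sum to 2 (valence 2) → 0 H
  atom 22: C, bond orders sum to 1 (valence 4) → 3 H
Totals → C:15, H:15, N:1, O:6.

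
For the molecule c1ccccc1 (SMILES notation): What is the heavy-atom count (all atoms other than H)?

6

Every atom symbol written in the SMILES (organic subset) is one heavy atom; implicit H are not written.
Heavy atoms by element → C:6.
Total: 6.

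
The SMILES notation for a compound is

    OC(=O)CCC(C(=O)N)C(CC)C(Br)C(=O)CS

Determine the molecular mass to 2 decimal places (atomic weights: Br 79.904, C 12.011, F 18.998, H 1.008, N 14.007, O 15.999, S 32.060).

340.23 g/mol

First, the molecular formula is C11H18BrNO4S (counting implicit H from valence).
  Br: 1 × 79.904 = 79.904
  C: 11 × 12.011 = 132.121
  H: 18 × 1.008 = 18.144
  N: 1 × 14.007 = 14.007
  O: 4 × 15.999 = 63.996
  S: 1 × 32.060 = 32.060
Sum: 1×79.904 + 11×12.011 + 18×1.008 + 1×14.007 + 4×15.999 + 1×32.060 = 340.232 → 340.23 g/mol.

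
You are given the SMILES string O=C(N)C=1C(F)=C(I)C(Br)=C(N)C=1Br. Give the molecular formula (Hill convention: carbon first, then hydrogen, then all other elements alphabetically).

Walk through each heavy atom and fill implicit hydrogens from standard valence (C 4, N 3, O 2, S 2, halogen 1):
  atom 1: O, bond orders sum to 2 (valence 2) → 0 H
  atom 2: C, bond orders sum to 4 (valence 4) → 0 H
  atom 3: N, bond orders sum to 1 (valence 3) → 2 H
  atom 4: C, bond orders sum to 4 (valence 4) → 0 H
  atom 5: C, bond orders sum to 4 (valence 4) → 0 H
  atom 6: F (halogen, monovalent) → 0 H
  atom 7: C, bond orders sum to 4 (valence 4) → 0 H
  atom 8: I (halogen, monovalent) → 0 H
  atom 9: C, bond orders sum to 4 (valence 4) → 0 H
  atom 10: Br (halogen, monovalent) → 0 H
  atom 11: C, bond orders sum to 4 (valence 4) → 0 H
  atom 12: N, bond orders sum to 1 (valence 3) → 2 H
  atom 13: C, bond orders sum to 4 (valence 4) → 0 H
  atom 14: Br (halogen, monovalent) → 0 H
Totals → C:7, H:4, Br:2, F:1, I:1, N:2, O:1.
In Hill order: C7H4Br2FIN2O.

C7H4Br2FIN2O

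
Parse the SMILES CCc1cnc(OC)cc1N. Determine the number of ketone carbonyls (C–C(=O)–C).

Scan the SMILES for the ketone motif — none present.
Groups that are present: 1 ether, 1 primary amine.

0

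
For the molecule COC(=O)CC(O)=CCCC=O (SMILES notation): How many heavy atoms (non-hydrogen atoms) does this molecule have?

12

Every atom symbol written in the SMILES (organic subset) is one heavy atom; implicit H are not written.
Heavy atoms by element → C:8, O:4.
Total: 12.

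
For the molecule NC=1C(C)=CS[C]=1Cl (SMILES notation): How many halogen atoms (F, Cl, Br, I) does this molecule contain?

1

Halogen atoms appear at heavy-atom position 8 (1×Cl).
Other groups present: 1 primary amine.
Halogen count: 1.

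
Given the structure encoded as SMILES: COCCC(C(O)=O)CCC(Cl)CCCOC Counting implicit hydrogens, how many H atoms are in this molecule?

23

Walk through each heavy atom and fill implicit hydrogens from standard valence (C 4, N 3, O 2, S 2, halogen 1):
  atom 1: C, bond orders sum to 1 (valence 4) → 3 H
  atom 2: O, bond orders sum to 2 (valence 2) → 0 H
  atom 3: C, bond orders sum to 2 (valence 4) → 2 H
  atom 4: C, bond orders sum to 2 (valence 4) → 2 H
  atom 5: C, bond orders sum to 3 (valence 4) → 1 H
  atom 6: C, bond orders sum to 4 (valence 4) → 0 H
  atom 7: O, bond orders sum to 1 (valence 2) → 1 H
  atom 8: O, bond orders sum to 2 (valence 2) → 0 H
  atom 9: C, bond orders sum to 2 (valence 4) → 2 H
  atom 10: C, bond orders sum to 2 (valence 4) → 2 H
  atom 11: C, bond orders sum to 3 (valence 4) → 1 H
  atom 12: Cl (halogen, monovalent) → 0 H
  atom 13: C, bond orders sum to 2 (valence 4) → 2 H
  atom 14: C, bond orders sum to 2 (valence 4) → 2 H
  atom 15: C, bond orders sum to 2 (valence 4) → 2 H
  atom 16: O, bond orders sum to 2 (valence 2) → 0 H
  atom 17: C, bond orders sum to 1 (valence 4) → 3 H
Total hydrogens: 23.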